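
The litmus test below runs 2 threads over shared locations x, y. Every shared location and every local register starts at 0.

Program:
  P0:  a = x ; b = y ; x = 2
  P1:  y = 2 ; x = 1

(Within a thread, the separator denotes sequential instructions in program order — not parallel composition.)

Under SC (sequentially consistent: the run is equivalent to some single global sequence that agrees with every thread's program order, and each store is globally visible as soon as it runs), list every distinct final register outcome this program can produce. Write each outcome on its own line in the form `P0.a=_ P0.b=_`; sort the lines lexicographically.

P0.a=0 P0.b=0
P0.a=0 P0.b=2
P0.a=1 P0.b=2

outcome vector order: (P0.a,P0.b)
|SC outcomes| = 3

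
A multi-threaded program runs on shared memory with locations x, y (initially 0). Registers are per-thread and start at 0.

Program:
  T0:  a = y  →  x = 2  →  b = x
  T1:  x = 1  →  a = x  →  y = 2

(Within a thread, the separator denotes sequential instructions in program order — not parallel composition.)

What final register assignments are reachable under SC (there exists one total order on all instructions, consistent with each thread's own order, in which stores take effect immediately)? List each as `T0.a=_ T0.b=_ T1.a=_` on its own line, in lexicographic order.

outcome vector order: (T0.a,T0.b,T1.a)
|SC outcomes| = 4

T0.a=0 T0.b=1 T1.a=1
T0.a=0 T0.b=2 T1.a=1
T0.a=0 T0.b=2 T1.a=2
T0.a=2 T0.b=2 T1.a=1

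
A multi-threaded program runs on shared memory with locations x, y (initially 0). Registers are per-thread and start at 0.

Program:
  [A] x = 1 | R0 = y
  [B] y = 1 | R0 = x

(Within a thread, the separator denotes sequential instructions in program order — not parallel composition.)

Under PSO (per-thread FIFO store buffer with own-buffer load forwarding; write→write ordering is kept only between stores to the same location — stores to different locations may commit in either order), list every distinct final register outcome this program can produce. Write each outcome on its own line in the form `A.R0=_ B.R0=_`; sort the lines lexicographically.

outcome vector order: (A.R0,B.R0)
|PSO outcomes| = 4

A.R0=0 B.R0=0
A.R0=0 B.R0=1
A.R0=1 B.R0=0
A.R0=1 B.R0=1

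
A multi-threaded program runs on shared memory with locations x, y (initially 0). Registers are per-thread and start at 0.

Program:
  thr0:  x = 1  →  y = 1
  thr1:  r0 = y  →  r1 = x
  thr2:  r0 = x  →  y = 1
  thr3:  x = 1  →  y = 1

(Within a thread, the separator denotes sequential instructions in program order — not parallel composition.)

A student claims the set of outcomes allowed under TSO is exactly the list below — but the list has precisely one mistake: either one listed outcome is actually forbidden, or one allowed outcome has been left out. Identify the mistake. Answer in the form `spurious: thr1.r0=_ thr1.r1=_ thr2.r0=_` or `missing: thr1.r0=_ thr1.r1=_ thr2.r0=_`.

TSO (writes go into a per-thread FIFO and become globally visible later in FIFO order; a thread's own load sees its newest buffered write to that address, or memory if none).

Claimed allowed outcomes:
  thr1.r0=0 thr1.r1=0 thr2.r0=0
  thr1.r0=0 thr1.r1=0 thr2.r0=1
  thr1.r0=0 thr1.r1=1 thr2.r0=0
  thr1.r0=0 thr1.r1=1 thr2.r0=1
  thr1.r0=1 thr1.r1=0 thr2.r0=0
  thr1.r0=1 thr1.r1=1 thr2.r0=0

missing: thr1.r0=1 thr1.r1=1 thr2.r0=1

outcome vector order: (thr1.r0,thr1.r1,thr2.r0)
TSO (7): 0/0/0; 0/0/1; 0/1/0; 0/1/1; 1/0/0; 1/1/0; 1/1/1
TSO∖claimed = {1/1/1}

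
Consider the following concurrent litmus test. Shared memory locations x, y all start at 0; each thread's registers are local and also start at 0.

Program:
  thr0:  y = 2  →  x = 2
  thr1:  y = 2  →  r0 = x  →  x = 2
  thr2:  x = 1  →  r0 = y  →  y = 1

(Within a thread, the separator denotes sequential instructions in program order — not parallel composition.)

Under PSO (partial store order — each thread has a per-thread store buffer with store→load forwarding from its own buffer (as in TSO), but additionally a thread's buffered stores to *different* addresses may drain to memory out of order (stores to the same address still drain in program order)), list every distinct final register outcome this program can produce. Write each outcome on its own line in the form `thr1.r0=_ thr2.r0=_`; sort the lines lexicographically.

thr1.r0=0 thr2.r0=0
thr1.r0=0 thr2.r0=2
thr1.r0=1 thr2.r0=0
thr1.r0=1 thr2.r0=2
thr1.r0=2 thr2.r0=0
thr1.r0=2 thr2.r0=2

outcome vector order: (thr1.r0,thr2.r0)
|PSO outcomes| = 6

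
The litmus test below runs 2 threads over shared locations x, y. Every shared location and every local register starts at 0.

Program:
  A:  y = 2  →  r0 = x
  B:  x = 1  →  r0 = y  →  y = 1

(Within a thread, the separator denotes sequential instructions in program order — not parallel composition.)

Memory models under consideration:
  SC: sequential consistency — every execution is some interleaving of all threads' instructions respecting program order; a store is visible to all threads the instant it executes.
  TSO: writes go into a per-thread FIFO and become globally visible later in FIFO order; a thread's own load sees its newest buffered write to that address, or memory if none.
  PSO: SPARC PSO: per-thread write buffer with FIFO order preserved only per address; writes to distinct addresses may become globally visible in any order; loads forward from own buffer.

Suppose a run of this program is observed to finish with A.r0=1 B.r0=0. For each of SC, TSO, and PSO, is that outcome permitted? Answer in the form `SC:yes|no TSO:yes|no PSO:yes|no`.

outcome vector order: (A.r0,B.r0)
[SC] allowed = {<0 2>; <1 0>; <1 2>}
[TSO] allowed = {<0 0>; <0 2>; <1 0>; <1 2>}
[PSO] allowed = {<0 0>; <0 2>; <1 0>; <1 2>}
target <1 0> ∈ {SC,TSO,PSO}

SC:yes TSO:yes PSO:yes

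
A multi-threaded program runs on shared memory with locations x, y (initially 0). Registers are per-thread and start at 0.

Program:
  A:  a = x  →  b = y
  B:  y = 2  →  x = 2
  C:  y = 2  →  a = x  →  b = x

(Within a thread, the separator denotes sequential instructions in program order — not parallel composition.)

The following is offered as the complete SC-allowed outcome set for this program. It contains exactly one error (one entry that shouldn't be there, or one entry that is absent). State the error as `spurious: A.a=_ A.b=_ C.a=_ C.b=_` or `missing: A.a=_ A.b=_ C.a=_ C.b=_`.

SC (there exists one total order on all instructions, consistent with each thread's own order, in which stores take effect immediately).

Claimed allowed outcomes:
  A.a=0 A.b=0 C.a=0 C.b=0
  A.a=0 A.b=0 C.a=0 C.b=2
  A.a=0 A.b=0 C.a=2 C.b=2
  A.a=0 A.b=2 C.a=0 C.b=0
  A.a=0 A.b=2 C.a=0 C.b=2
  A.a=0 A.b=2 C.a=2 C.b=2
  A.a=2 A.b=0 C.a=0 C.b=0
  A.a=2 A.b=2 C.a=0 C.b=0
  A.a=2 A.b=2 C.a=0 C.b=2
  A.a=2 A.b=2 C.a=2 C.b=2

spurious: A.a=2 A.b=0 C.a=0 C.b=0

outcome vector order: (A.a,A.b,C.a,C.b)
SC (9): 0/0/0/0; 0/0/0/2; 0/0/2/2; 0/2/0/0; 0/2/0/2; 0/2/2/2; 2/2/0/0; 2/2/0/2; 2/2/2/2
claimed∖SC = {2/0/0/0}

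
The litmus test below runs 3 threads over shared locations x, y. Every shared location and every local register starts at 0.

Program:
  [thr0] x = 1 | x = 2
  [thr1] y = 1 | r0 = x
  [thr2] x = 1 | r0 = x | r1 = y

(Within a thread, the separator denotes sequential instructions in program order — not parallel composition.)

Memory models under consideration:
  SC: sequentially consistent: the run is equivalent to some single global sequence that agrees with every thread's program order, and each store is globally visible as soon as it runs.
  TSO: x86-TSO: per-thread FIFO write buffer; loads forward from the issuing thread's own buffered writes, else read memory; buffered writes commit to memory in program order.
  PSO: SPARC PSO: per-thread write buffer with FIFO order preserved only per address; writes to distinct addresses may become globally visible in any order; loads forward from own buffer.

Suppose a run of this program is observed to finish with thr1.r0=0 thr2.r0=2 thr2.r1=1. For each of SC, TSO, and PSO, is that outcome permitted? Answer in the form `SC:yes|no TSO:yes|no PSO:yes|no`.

outcome vector order: (thr1.r0,thr2.r0,thr2.r1)
[SC] allowed = {011 021 110 111 121 210 211 220 221}
[TSO] allowed = {010 011 020 021 110 111 120 121 210 211 220 221}
[PSO] allowed = {010 011 020 021 110 111 120 121 210 211 220 221}
target 021 ∈ {SC,TSO,PSO}

SC:yes TSO:yes PSO:yes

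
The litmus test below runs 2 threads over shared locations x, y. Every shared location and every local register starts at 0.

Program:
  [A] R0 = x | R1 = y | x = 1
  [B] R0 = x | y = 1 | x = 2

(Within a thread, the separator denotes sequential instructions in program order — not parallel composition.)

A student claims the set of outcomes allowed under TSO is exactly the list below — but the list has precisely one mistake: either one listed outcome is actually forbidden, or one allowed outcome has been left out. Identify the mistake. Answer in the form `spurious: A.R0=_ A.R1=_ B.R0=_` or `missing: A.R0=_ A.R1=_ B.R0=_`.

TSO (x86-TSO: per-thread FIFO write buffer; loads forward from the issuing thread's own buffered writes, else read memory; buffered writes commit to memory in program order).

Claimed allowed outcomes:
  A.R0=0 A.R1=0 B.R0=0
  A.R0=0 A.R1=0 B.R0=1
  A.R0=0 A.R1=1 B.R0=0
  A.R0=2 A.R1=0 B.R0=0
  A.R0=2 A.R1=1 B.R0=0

spurious: A.R0=2 A.R1=0 B.R0=0

outcome vector order: (A.R0,A.R1,B.R0)
TSO: 4 outcomes — {000, 001, 010, 210}
claimed∖TSO = {200}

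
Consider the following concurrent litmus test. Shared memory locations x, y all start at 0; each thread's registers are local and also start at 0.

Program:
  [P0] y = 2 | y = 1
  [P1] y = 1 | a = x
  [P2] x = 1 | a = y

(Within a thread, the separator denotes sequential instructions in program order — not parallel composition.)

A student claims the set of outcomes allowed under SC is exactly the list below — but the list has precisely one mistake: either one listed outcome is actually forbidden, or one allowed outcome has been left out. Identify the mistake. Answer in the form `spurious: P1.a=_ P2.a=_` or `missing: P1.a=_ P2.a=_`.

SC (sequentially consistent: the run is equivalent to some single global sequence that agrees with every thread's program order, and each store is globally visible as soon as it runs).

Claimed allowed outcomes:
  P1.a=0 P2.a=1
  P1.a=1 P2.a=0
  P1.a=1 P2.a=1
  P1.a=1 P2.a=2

outcome vector order: (P1.a,P2.a)
SC: 5 outcomes — {(0,1) (0,2) (1,0) (1,1) (1,2)}
SC∖claimed = {(0,2)}

missing: P1.a=0 P2.a=2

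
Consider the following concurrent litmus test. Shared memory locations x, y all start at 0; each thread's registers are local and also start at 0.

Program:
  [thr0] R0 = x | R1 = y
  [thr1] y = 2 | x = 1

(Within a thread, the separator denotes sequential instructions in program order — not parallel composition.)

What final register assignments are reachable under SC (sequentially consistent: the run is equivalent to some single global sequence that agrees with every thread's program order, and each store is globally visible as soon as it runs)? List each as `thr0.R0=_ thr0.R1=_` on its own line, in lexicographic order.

outcome vector order: (thr0.R0,thr0.R1)
|SC outcomes| = 3

thr0.R0=0 thr0.R1=0
thr0.R0=0 thr0.R1=2
thr0.R0=1 thr0.R1=2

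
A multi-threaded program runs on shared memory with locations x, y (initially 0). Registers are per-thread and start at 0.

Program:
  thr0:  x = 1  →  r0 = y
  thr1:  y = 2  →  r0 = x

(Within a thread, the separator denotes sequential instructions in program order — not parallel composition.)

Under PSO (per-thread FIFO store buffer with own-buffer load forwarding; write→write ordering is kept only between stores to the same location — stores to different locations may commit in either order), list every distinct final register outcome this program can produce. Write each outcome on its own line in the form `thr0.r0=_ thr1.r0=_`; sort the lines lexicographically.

thr0.r0=0 thr1.r0=0
thr0.r0=0 thr1.r0=1
thr0.r0=2 thr1.r0=0
thr0.r0=2 thr1.r0=1

outcome vector order: (thr0.r0,thr1.r0)
|PSO outcomes| = 4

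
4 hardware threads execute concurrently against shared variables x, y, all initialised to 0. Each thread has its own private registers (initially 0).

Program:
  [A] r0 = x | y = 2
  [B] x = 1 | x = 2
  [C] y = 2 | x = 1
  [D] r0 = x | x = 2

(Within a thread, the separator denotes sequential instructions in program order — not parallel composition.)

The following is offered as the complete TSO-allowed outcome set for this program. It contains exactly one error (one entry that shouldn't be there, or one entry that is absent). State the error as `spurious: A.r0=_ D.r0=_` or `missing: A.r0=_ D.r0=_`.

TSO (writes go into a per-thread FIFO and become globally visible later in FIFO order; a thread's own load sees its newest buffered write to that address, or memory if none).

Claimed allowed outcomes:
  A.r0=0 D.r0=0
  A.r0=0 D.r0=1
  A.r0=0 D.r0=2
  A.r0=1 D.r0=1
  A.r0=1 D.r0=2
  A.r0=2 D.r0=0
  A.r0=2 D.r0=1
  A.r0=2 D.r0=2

outcome vector order: (A.r0,D.r0)
under TSO → 00, 01, 02, 10, 11, 12, 20, 21, 22
TSO∖claimed = {10}

missing: A.r0=1 D.r0=0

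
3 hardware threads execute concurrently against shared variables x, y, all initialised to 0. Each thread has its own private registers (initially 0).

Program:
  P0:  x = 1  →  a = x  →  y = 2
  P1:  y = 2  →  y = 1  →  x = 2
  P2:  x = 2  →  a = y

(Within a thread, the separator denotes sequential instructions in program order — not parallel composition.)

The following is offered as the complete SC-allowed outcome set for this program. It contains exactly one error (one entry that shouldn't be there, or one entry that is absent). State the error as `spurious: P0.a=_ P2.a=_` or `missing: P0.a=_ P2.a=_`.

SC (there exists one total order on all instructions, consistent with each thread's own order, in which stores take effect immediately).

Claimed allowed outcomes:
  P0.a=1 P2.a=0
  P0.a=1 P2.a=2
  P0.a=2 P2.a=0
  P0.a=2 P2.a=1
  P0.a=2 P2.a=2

outcome vector order: (P0.a,P2.a)
[SC] allowed = {10, 11, 12, 20, 21, 22}
SC∖claimed = {11}

missing: P0.a=1 P2.a=1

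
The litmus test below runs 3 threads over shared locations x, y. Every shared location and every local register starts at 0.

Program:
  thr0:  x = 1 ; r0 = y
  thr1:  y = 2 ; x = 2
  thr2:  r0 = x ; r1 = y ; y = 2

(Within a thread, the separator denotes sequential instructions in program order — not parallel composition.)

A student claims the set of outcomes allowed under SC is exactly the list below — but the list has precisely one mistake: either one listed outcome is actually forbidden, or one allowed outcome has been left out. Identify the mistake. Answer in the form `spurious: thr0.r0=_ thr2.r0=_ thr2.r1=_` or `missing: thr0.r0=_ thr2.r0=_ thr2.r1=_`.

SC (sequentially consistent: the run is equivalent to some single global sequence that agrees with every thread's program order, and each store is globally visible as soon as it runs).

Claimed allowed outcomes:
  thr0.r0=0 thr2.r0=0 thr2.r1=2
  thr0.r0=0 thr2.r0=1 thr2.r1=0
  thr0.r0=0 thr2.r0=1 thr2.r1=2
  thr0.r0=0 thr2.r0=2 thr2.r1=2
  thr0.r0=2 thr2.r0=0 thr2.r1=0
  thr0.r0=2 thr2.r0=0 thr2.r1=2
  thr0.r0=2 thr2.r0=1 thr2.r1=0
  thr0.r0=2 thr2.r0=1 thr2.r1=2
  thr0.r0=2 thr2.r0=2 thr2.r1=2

outcome vector order: (thr0.r0,thr2.r0,thr2.r1)
under SC → (0,0,0), (0,0,2), (0,1,0), (0,1,2), (0,2,2), (2,0,0), (2,0,2), (2,1,0), (2,1,2), (2,2,2)
SC∖claimed = {(0,0,0)}

missing: thr0.r0=0 thr2.r0=0 thr2.r1=0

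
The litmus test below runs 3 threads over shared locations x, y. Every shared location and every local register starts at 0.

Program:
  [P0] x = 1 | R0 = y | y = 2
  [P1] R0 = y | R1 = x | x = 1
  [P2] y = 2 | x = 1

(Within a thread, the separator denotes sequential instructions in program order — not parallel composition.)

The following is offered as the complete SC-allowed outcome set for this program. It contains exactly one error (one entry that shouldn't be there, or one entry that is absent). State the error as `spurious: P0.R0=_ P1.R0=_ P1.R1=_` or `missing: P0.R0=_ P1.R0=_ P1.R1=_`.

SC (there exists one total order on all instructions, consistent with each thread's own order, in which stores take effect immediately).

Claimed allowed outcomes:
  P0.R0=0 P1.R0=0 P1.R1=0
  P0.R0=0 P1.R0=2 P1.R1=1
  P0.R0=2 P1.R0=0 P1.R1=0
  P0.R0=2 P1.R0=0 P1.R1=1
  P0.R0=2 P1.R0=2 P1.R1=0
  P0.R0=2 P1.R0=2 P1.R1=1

missing: P0.R0=0 P1.R0=0 P1.R1=1

outcome vector order: (P0.R0,P1.R0,P1.R1)
under SC → <0 0 0>; <0 0 1>; <0 2 1>; <2 0 0>; <2 0 1>; <2 2 0>; <2 2 1>
SC∖claimed = {<0 0 1>}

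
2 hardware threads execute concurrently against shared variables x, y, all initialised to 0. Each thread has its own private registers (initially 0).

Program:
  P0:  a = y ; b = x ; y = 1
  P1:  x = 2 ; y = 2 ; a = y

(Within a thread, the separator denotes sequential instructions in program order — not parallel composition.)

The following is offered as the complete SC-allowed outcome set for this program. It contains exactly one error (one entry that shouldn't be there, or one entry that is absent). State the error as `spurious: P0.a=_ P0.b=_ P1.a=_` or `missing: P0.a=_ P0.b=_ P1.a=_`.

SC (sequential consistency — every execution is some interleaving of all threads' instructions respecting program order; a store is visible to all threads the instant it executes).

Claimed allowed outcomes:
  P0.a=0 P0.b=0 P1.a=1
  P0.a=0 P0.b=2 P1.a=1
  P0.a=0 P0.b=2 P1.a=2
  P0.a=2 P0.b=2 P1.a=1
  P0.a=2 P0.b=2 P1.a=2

missing: P0.a=0 P0.b=0 P1.a=2

outcome vector order: (P0.a,P0.b,P1.a)
SC: 6 outcomes — {(0,0,1); (0,0,2); (0,2,1); (0,2,2); (2,2,1); (2,2,2)}
SC∖claimed = {(0,0,2)}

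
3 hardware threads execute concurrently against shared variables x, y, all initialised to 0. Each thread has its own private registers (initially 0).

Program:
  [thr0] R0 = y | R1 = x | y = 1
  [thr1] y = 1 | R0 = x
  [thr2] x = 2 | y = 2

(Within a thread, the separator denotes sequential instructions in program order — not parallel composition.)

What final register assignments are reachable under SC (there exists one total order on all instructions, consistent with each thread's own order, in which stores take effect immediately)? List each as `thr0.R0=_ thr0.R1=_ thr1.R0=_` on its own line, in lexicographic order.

outcome vector order: (thr0.R0,thr0.R1,thr1.R0)
|SC outcomes| = 10

thr0.R0=0 thr0.R1=0 thr1.R0=0
thr0.R0=0 thr0.R1=0 thr1.R0=2
thr0.R0=0 thr0.R1=2 thr1.R0=0
thr0.R0=0 thr0.R1=2 thr1.R0=2
thr0.R0=1 thr0.R1=0 thr1.R0=0
thr0.R0=1 thr0.R1=0 thr1.R0=2
thr0.R0=1 thr0.R1=2 thr1.R0=0
thr0.R0=1 thr0.R1=2 thr1.R0=2
thr0.R0=2 thr0.R1=2 thr1.R0=0
thr0.R0=2 thr0.R1=2 thr1.R0=2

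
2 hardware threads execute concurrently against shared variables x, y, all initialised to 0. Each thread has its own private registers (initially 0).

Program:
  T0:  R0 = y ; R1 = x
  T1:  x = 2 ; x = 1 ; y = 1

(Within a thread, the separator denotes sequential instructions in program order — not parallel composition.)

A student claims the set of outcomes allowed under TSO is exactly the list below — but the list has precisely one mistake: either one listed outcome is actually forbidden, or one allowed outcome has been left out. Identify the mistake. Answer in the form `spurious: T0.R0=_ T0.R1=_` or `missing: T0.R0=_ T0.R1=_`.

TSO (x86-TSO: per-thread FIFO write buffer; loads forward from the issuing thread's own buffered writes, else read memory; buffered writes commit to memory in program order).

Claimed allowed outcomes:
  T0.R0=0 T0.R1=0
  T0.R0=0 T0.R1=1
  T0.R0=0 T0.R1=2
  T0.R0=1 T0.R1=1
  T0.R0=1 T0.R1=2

outcome vector order: (T0.R0,T0.R1)
[TSO] allowed = {0/0 0/1 0/2 1/1}
claimed∖TSO = {1/2}

spurious: T0.R0=1 T0.R1=2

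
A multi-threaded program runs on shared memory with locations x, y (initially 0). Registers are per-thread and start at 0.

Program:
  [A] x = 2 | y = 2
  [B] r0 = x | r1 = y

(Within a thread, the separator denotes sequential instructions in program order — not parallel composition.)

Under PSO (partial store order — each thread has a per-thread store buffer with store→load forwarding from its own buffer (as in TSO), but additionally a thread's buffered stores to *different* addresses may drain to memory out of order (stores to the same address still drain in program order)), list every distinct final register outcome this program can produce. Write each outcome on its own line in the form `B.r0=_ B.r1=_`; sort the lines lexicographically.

B.r0=0 B.r1=0
B.r0=0 B.r1=2
B.r0=2 B.r1=0
B.r0=2 B.r1=2

outcome vector order: (B.r0,B.r1)
|PSO outcomes| = 4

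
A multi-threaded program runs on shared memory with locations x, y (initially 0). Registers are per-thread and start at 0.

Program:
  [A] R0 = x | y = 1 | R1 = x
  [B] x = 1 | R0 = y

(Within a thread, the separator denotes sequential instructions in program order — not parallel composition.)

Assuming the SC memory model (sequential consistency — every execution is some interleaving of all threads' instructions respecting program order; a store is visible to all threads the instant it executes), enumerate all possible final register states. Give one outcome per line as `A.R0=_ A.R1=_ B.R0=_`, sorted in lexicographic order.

A.R0=0 A.R1=0 B.R0=1
A.R0=0 A.R1=1 B.R0=0
A.R0=0 A.R1=1 B.R0=1
A.R0=1 A.R1=1 B.R0=0
A.R0=1 A.R1=1 B.R0=1

outcome vector order: (A.R0,A.R1,B.R0)
|SC outcomes| = 5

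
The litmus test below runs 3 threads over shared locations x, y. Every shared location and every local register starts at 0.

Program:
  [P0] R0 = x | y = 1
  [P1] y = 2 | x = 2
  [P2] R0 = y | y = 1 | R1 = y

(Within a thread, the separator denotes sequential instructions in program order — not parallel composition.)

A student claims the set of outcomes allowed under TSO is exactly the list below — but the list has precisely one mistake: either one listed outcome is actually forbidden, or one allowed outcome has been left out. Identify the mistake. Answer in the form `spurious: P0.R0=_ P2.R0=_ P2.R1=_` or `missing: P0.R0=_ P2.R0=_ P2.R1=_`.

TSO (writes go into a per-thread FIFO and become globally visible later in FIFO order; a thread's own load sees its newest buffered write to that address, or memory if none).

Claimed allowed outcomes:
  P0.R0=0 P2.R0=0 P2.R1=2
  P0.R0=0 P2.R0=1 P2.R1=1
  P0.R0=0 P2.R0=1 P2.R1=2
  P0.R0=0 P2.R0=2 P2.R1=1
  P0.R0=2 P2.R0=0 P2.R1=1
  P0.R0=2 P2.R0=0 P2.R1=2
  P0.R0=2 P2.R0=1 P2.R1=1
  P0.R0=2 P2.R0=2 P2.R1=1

outcome vector order: (P0.R0,P2.R0,P2.R1)
TSO (9): (0,0,1); (0,0,2); (0,1,1); (0,1,2); (0,2,1); (2,0,1); (2,0,2); (2,1,1); (2,2,1)
TSO∖claimed = {(0,0,1)}

missing: P0.R0=0 P2.R0=0 P2.R1=1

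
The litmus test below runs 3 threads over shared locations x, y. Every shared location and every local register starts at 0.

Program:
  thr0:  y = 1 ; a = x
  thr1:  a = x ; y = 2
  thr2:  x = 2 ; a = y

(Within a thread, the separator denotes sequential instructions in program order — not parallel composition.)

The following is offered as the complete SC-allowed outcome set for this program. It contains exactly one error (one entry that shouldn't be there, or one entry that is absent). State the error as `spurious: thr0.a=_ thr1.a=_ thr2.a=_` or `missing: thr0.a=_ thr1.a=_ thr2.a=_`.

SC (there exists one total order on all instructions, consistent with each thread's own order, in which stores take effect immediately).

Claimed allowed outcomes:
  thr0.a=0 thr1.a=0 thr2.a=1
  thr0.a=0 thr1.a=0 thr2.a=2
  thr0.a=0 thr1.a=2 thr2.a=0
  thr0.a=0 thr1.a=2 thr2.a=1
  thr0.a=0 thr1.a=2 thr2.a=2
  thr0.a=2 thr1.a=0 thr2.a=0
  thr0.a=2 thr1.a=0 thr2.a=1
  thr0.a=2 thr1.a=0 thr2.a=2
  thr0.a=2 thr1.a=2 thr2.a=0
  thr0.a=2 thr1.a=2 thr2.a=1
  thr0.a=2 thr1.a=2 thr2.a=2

outcome vector order: (thr0.a,thr1.a,thr2.a)
under SC → 0/0/1 0/0/2 0/2/1 0/2/2 2/0/0 2/0/1 2/0/2 2/2/0 2/2/1 2/2/2
claimed∖SC = {0/2/0}

spurious: thr0.a=0 thr1.a=2 thr2.a=0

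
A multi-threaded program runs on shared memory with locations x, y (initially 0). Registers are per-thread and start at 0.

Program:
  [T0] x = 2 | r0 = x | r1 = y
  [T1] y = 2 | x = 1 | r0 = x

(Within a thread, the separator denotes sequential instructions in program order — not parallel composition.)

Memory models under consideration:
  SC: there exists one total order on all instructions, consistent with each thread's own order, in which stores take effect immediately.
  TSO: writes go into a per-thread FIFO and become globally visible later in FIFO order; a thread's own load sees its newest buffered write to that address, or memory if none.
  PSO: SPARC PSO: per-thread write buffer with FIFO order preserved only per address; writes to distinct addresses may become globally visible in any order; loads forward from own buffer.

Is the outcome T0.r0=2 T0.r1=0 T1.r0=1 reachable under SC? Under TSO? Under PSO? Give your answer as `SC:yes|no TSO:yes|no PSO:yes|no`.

SC:yes TSO:yes PSO:yes

outcome vector order: (T0.r0,T0.r1,T1.r0)
[SC] allowed = {<1 2 1> <2 0 1> <2 2 1> <2 2 2>}
[TSO] allowed = {<1 2 1> <2 0 1> <2 0 2> <2 2 1> <2 2 2>}
[PSO] allowed = {<1 0 1> <1 2 1> <2 0 1> <2 0 2> <2 2 1> <2 2 2>}
target <2 0 1> ∈ {SC,TSO,PSO}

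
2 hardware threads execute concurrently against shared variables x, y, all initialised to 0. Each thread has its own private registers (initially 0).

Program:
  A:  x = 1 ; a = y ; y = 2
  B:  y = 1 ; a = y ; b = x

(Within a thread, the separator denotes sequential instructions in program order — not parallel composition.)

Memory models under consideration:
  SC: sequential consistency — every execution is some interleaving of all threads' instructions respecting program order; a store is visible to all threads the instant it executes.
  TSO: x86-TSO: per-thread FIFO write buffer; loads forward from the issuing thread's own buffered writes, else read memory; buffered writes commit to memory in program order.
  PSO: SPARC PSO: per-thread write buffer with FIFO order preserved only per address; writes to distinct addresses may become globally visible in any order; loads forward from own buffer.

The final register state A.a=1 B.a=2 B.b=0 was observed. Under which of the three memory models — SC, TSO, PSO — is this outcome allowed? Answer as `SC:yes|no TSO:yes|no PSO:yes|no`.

outcome vector order: (A.a,B.a,B.b)
[SC] allowed = {011; 021; 110; 111; 121}
[TSO] allowed = {010; 011; 021; 110; 111; 121}
[PSO] allowed = {010; 011; 020; 021; 110; 111; 120; 121}
target 120 ∈ {PSO}

SC:no TSO:no PSO:yes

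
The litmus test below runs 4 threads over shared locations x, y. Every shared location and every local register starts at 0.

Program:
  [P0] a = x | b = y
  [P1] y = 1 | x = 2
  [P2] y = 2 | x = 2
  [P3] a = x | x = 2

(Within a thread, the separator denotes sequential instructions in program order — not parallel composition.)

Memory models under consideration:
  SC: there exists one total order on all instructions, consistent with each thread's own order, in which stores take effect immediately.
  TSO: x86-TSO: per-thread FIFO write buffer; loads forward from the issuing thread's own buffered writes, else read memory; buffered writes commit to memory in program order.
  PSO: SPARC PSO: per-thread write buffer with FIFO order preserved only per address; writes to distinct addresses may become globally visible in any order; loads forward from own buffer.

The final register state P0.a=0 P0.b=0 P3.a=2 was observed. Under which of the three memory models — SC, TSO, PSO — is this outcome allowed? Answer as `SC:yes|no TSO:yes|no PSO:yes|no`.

outcome vector order: (P0.a,P0.b,P3.a)
under SC → <0 0 0> <0 0 2> <0 1 0> <0 1 2> <0 2 0> <0 2 2> <2 0 0> <2 1 0> <2 1 2> <2 2 0> <2 2 2>
under TSO → <0 0 0> <0 0 2> <0 1 0> <0 1 2> <0 2 0> <0 2 2> <2 0 0> <2 1 0> <2 1 2> <2 2 0> <2 2 2>
under PSO → <0 0 0> <0 0 2> <0 1 0> <0 1 2> <0 2 0> <0 2 2> <2 0 0> <2 0 2> <2 1 0> <2 1 2> <2 2 0> <2 2 2>
target <0 0 2> ∈ {SC,TSO,PSO}

SC:yes TSO:yes PSO:yes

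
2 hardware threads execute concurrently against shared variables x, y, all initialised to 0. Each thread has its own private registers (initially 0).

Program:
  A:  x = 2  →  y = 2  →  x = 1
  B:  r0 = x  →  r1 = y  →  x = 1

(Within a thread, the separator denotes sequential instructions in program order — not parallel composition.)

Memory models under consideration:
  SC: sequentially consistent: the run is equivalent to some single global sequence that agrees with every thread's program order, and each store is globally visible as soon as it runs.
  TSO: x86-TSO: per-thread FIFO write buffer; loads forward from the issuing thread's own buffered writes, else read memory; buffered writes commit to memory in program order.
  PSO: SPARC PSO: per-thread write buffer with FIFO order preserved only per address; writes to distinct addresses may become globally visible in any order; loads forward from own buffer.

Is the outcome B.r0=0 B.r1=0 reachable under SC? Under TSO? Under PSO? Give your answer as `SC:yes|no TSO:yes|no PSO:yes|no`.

outcome vector order: (B.r0,B.r1)
under SC → <0 0>; <0 2>; <1 2>; <2 0>; <2 2>
under TSO → <0 0>; <0 2>; <1 2>; <2 0>; <2 2>
under PSO → <0 0>; <0 2>; <1 0>; <1 2>; <2 0>; <2 2>
target <0 0> ∈ {SC,TSO,PSO}

SC:yes TSO:yes PSO:yes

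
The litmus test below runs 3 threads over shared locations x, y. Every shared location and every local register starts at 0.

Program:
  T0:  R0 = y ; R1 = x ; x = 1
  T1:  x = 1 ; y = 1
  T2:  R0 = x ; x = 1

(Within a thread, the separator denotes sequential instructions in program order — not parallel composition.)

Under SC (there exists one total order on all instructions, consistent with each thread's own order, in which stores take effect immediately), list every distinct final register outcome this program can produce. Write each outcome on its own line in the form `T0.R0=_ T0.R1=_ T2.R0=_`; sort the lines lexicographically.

outcome vector order: (T0.R0,T0.R1,T2.R0)
|SC outcomes| = 6

T0.R0=0 T0.R1=0 T2.R0=0
T0.R0=0 T0.R1=0 T2.R0=1
T0.R0=0 T0.R1=1 T2.R0=0
T0.R0=0 T0.R1=1 T2.R0=1
T0.R0=1 T0.R1=1 T2.R0=0
T0.R0=1 T0.R1=1 T2.R0=1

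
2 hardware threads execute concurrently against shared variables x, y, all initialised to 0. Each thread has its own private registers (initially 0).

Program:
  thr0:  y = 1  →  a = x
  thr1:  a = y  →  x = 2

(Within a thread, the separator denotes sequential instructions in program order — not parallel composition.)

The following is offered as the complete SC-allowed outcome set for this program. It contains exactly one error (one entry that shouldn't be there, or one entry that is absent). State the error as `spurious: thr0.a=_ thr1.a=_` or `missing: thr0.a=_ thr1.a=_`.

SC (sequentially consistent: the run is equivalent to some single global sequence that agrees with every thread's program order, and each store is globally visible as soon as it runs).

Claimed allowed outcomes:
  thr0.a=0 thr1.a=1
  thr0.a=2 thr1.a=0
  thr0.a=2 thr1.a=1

outcome vector order: (thr0.a,thr1.a)
[SC] allowed = {0/0; 0/1; 2/0; 2/1}
SC∖claimed = {0/0}

missing: thr0.a=0 thr1.a=0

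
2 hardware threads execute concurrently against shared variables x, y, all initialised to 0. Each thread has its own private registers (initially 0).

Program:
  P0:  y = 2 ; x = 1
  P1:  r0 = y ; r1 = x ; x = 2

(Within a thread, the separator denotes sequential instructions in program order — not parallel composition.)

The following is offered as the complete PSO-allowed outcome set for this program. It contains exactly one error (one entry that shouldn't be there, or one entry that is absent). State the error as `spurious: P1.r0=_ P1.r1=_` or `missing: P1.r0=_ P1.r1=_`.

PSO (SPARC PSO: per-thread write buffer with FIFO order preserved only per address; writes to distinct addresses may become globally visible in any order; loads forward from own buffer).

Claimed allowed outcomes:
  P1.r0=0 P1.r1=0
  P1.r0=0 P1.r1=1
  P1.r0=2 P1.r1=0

missing: P1.r0=2 P1.r1=1

outcome vector order: (P1.r0,P1.r1)
under PSO → (0,0); (0,1); (2,0); (2,1)
PSO∖claimed = {(2,1)}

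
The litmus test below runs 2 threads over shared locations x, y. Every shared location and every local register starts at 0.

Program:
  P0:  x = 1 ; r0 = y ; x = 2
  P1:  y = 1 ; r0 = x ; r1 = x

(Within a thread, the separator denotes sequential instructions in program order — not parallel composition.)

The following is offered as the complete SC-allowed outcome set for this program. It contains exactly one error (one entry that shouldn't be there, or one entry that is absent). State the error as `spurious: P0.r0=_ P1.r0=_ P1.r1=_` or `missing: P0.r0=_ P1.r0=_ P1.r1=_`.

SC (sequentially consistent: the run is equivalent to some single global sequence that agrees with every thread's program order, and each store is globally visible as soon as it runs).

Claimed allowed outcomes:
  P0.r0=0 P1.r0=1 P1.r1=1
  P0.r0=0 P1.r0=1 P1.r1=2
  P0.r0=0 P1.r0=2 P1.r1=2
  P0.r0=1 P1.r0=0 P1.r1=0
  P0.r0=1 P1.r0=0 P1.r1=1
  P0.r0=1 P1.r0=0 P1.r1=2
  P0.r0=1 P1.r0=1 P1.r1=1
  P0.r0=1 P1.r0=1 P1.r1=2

missing: P0.r0=1 P1.r0=2 P1.r1=2

outcome vector order: (P0.r0,P1.r0,P1.r1)
[SC] allowed = {<0 1 1>, <0 1 2>, <0 2 2>, <1 0 0>, <1 0 1>, <1 0 2>, <1 1 1>, <1 1 2>, <1 2 2>}
SC∖claimed = {<1 2 2>}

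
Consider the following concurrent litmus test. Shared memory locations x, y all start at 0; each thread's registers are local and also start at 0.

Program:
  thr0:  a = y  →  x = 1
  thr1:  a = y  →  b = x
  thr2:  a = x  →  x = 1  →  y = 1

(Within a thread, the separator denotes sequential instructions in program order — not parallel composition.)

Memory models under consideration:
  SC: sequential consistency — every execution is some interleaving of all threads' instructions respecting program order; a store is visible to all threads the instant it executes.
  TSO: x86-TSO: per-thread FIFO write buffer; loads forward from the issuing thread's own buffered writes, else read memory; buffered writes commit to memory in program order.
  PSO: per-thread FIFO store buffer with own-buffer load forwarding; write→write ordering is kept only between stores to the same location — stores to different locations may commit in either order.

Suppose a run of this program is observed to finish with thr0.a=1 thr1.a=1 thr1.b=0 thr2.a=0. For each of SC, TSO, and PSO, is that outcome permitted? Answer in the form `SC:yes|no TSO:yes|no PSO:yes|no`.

SC:no TSO:no PSO:yes

outcome vector order: (thr0.a,thr1.a,thr1.b,thr2.a)
[SC] allowed = {0/0/0/0 0/0/0/1 0/0/1/0 0/0/1/1 0/1/1/0 0/1/1/1 1/0/0/0 1/0/1/0 1/1/1/0}
[TSO] allowed = {0/0/0/0 0/0/0/1 0/0/1/0 0/0/1/1 0/1/1/0 0/1/1/1 1/0/0/0 1/0/1/0 1/1/1/0}
[PSO] allowed = {0/0/0/0 0/0/0/1 0/0/1/0 0/0/1/1 0/1/0/0 0/1/1/0 0/1/1/1 1/0/0/0 1/0/1/0 1/1/0/0 1/1/1/0}
target 1/1/0/0 ∈ {PSO}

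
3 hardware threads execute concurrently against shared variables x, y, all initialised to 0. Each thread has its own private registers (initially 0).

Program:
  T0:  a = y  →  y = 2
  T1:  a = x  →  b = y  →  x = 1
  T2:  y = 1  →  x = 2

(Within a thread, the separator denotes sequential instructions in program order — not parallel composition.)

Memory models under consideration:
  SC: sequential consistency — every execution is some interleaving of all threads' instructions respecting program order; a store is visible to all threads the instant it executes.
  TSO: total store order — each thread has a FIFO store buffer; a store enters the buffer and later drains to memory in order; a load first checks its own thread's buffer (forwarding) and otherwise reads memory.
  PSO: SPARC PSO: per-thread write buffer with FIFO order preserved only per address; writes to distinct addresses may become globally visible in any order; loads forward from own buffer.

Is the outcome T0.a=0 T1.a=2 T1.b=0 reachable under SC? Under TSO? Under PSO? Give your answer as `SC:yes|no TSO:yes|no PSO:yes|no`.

outcome vector order: (T0.a,T1.a,T1.b)
SC: 10 outcomes — {000; 001; 002; 021; 022; 100; 101; 102; 121; 122}
TSO: 10 outcomes — {000; 001; 002; 021; 022; 100; 101; 102; 121; 122}
PSO: 12 outcomes — {000; 001; 002; 020; 021; 022; 100; 101; 102; 120; 121; 122}
target 020 ∈ {PSO}

SC:no TSO:no PSO:yes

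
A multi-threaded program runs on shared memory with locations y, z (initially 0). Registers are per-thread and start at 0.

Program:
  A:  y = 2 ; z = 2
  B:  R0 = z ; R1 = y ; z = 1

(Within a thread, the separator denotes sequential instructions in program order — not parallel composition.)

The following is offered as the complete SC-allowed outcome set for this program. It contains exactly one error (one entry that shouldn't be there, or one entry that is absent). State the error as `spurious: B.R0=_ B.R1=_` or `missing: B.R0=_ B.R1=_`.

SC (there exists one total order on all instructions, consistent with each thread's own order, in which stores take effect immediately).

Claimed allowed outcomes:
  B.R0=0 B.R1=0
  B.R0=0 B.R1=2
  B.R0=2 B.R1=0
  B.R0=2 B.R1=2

outcome vector order: (B.R0,B.R1)
SC: 3 outcomes — {0/0, 0/2, 2/2}
claimed∖SC = {2/0}

spurious: B.R0=2 B.R1=0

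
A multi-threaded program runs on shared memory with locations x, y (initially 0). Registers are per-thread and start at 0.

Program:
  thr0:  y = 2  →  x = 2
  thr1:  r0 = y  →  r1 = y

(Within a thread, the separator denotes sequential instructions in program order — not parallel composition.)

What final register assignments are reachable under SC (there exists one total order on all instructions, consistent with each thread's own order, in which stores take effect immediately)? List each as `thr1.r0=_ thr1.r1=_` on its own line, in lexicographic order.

outcome vector order: (thr1.r0,thr1.r1)
|SC outcomes| = 3

thr1.r0=0 thr1.r1=0
thr1.r0=0 thr1.r1=2
thr1.r0=2 thr1.r1=2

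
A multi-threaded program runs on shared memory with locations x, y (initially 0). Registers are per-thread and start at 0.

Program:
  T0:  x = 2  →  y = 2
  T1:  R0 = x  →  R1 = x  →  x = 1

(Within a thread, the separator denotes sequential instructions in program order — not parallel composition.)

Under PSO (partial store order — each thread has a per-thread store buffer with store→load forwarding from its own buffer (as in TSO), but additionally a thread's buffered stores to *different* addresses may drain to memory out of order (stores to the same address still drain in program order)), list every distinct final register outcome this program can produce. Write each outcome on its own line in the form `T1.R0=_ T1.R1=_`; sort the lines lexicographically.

T1.R0=0 T1.R1=0
T1.R0=0 T1.R1=2
T1.R0=2 T1.R1=2

outcome vector order: (T1.R0,T1.R1)
|PSO outcomes| = 3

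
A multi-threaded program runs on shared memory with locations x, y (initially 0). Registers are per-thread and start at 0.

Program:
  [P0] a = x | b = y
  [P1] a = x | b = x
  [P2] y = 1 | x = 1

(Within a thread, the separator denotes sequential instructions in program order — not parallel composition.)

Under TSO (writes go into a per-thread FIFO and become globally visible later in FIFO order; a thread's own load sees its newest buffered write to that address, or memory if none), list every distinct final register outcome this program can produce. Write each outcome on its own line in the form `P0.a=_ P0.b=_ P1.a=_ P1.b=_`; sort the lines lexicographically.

P0.a=0 P0.b=0 P1.a=0 P1.b=0
P0.a=0 P0.b=0 P1.a=0 P1.b=1
P0.a=0 P0.b=0 P1.a=1 P1.b=1
P0.a=0 P0.b=1 P1.a=0 P1.b=0
P0.a=0 P0.b=1 P1.a=0 P1.b=1
P0.a=0 P0.b=1 P1.a=1 P1.b=1
P0.a=1 P0.b=1 P1.a=0 P1.b=0
P0.a=1 P0.b=1 P1.a=0 P1.b=1
P0.a=1 P0.b=1 P1.a=1 P1.b=1

outcome vector order: (P0.a,P0.b,P1.a,P1.b)
|TSO outcomes| = 9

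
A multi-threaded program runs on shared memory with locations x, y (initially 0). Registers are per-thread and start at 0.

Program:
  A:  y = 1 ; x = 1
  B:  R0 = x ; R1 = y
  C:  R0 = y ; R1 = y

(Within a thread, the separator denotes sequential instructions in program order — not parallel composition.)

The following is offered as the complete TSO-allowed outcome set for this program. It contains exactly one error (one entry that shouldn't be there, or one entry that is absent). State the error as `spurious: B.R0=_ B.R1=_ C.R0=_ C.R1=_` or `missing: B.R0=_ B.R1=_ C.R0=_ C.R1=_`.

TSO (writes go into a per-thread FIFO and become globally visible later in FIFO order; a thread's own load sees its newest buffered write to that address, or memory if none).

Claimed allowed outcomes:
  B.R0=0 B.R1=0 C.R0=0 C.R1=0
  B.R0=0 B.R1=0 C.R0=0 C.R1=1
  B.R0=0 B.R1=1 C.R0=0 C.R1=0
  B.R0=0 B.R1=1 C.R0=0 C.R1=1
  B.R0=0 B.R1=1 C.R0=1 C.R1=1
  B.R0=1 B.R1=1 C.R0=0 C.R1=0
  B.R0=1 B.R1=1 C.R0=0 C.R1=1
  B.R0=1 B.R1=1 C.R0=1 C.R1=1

missing: B.R0=0 B.R1=0 C.R0=1 C.R1=1

outcome vector order: (B.R0,B.R1,C.R0,C.R1)
TSO (9): 0000 0001 0011 0100 0101 0111 1100 1101 1111
TSO∖claimed = {0011}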